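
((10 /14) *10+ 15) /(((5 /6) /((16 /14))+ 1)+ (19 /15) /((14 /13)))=12400 /1627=7.62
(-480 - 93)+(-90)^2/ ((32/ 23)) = 41991/ 8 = 5248.88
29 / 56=0.52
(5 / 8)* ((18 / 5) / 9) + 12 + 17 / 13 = 705 / 52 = 13.56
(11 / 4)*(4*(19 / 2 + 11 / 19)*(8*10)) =168520 / 19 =8869.47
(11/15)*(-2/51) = -22/765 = -0.03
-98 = -98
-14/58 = -0.24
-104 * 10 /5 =-208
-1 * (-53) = 53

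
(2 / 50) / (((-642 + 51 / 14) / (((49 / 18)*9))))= -343 / 223425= -0.00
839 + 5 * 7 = 874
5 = 5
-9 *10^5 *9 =-8100000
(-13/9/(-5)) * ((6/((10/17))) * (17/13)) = 289/75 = 3.85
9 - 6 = 3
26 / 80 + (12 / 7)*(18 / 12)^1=811 / 280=2.90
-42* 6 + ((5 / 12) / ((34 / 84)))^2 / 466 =-135750167 / 538696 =-252.00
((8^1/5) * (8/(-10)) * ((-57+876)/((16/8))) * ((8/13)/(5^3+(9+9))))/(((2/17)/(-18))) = 1233792/3575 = 345.12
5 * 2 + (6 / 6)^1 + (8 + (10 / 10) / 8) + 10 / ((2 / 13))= 673 / 8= 84.12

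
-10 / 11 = -0.91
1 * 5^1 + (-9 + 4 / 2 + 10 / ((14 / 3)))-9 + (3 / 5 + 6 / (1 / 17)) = 3281 / 35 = 93.74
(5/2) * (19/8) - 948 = -942.06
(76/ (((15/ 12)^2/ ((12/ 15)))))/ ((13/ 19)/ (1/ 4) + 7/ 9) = 11.07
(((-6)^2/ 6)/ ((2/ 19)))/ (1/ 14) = 798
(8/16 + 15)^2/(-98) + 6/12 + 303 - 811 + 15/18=-598723/1176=-509.12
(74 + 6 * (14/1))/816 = 79/408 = 0.19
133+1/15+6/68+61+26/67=6647533/34170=194.54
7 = 7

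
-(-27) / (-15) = -9 / 5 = -1.80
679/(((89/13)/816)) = 7202832/89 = 80930.70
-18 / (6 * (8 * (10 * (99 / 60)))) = -1 / 44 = -0.02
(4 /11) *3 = 12 /11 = 1.09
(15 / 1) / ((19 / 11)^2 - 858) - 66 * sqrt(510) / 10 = -33 * sqrt(510) / 5 - 1815 / 103457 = -149.07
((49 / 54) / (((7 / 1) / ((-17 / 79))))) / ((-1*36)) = 119 / 153576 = 0.00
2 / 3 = 0.67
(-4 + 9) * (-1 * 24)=-120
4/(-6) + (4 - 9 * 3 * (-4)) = 334/3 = 111.33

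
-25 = -25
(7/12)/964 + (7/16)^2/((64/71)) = 2522485/11845632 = 0.21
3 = 3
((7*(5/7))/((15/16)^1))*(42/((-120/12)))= -112/5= -22.40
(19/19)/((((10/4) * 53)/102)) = 0.77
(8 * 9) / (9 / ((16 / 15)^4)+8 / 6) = 14155776 / 1629019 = 8.69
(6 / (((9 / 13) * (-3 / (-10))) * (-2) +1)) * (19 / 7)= 195 / 7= 27.86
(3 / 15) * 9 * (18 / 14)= 81 / 35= 2.31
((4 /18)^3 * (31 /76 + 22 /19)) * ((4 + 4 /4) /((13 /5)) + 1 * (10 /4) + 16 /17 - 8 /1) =-8155 /180063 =-0.05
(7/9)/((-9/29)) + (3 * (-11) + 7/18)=-5689/162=-35.12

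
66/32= 33/16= 2.06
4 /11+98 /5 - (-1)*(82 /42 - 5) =19538 /1155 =16.92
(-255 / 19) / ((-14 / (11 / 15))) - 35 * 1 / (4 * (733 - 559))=60421 / 92568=0.65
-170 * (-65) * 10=110500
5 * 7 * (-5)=-175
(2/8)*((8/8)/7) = 1/28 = 0.04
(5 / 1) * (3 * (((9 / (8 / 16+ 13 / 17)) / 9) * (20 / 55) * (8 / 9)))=5440 / 1419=3.83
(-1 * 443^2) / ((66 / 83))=-16288667 / 66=-246797.98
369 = 369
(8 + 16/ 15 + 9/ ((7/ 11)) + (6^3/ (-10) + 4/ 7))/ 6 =229/ 630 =0.36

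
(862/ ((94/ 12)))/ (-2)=-2586/ 47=-55.02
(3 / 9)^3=1 / 27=0.04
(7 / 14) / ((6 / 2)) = 1 / 6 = 0.17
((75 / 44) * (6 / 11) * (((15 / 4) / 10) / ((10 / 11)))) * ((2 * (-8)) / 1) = -135 / 22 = -6.14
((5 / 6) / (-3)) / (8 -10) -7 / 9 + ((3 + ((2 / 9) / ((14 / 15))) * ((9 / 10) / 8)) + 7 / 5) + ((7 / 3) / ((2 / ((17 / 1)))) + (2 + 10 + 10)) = 45.62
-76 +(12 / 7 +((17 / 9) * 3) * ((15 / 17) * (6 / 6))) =-485 / 7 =-69.29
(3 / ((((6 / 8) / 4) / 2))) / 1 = 32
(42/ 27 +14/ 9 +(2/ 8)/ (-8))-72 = -19849/ 288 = -68.92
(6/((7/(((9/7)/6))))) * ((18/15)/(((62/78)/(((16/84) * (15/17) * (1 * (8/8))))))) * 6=50544/180761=0.28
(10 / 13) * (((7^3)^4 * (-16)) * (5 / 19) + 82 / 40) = -22146059520821 / 494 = -44830080001.66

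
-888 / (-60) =74 / 5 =14.80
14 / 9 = 1.56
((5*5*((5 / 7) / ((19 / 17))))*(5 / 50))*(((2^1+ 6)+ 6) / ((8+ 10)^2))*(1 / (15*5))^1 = 17 / 18468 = 0.00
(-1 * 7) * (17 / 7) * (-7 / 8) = 119 / 8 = 14.88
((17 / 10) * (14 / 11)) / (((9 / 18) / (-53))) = -12614 / 55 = -229.35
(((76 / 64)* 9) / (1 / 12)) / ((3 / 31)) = 5301 / 4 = 1325.25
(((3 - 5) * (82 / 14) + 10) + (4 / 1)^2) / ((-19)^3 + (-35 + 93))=-100 / 47607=-0.00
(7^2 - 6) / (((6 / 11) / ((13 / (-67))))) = -6149 / 402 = -15.30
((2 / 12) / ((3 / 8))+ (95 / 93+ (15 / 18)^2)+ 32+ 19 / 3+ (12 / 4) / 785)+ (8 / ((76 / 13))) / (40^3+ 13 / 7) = 302000067474821 / 7457239106820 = 40.50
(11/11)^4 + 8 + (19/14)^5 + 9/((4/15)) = 25468075/537824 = 47.35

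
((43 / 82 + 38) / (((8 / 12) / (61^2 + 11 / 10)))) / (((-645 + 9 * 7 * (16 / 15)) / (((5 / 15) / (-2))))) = 4354857 / 70192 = 62.04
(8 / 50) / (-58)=-2 / 725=-0.00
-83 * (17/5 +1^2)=-1826/5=-365.20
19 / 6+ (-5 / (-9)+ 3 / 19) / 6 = 3371 / 1026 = 3.29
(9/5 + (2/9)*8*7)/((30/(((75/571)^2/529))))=16025/1034854134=0.00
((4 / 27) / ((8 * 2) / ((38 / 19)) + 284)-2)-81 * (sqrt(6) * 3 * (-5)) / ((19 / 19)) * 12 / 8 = -3941 / 1971 + 3645 * sqrt(6) / 2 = 4462.20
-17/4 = -4.25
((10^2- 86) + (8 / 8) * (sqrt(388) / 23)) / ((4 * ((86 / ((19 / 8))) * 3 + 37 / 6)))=57 * sqrt(97) / 301001 + 399 / 13087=0.03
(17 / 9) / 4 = 17 / 36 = 0.47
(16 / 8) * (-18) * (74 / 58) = -1332 / 29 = -45.93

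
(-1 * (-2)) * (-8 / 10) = -8 / 5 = -1.60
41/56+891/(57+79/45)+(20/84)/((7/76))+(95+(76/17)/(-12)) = 498234953/4404904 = 113.11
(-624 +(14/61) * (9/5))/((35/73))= -13884162/10675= -1300.62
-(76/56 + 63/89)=-2573/1246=-2.07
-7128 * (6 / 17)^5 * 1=-55427328 / 1419857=-39.04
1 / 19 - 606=-605.95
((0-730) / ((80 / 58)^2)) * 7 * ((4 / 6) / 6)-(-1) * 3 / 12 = -429391 / 1440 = -298.19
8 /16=1 /2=0.50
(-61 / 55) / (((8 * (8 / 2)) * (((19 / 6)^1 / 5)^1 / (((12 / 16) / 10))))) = -549 / 133760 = -0.00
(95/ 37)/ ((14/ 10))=475/ 259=1.83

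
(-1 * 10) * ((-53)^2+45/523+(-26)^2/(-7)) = -99305160/3661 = -27125.15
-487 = -487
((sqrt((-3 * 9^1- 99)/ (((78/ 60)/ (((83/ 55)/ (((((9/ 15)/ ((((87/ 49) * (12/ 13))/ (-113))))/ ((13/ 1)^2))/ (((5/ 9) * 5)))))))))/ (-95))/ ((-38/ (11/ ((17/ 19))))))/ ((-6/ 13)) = -13 * sqrt(314149605)/ 766479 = -0.30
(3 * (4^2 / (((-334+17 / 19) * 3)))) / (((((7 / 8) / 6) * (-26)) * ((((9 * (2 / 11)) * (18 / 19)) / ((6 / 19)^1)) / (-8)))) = -107008 / 5183451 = -0.02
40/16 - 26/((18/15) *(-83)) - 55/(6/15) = -33550/249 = -134.74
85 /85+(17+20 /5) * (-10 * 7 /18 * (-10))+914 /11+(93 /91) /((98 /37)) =265201103 /294294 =901.14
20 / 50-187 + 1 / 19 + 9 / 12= -70603 / 380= -185.80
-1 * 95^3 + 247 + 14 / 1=-857114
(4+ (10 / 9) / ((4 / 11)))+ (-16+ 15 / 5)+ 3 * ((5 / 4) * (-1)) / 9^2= -647 / 108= -5.99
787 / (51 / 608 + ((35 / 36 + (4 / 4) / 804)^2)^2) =63262676239538976 / 78929286571619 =801.51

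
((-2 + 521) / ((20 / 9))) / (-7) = -4671 / 140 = -33.36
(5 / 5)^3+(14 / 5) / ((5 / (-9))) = -101 / 25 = -4.04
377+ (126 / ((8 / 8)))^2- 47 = 16206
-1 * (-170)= 170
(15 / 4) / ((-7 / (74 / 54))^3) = -253265 / 9001692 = -0.03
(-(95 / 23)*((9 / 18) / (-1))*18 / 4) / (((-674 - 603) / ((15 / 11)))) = -12825 / 1292324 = -0.01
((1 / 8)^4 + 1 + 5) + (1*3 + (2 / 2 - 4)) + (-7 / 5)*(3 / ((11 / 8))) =663607 / 225280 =2.95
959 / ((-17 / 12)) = -11508 / 17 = -676.94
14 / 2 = 7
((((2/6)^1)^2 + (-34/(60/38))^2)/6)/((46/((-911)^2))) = 43302788017/31050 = 1394614.75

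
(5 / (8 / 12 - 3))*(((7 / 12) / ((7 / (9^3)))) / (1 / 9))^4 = -191491008272.55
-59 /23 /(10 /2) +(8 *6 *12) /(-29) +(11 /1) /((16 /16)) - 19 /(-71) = -2156521 /236785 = -9.11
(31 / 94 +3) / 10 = 313 / 940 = 0.33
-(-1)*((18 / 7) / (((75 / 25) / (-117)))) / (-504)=39 / 196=0.20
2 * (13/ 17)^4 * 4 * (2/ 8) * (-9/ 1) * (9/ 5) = -4626882/ 417605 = -11.08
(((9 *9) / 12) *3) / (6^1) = 3.38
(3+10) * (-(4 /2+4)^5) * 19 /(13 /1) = -147744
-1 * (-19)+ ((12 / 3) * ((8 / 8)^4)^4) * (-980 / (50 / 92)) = -35969 / 5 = -7193.80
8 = 8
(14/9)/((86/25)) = 175/387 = 0.45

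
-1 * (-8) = 8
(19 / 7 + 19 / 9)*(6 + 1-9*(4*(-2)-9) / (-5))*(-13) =466336 / 315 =1480.43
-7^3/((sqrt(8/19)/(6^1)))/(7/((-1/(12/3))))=147 * sqrt(38)/8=113.27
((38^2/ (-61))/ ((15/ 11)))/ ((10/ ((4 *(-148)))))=4701664/ 4575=1027.69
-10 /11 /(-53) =10 /583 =0.02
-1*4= -4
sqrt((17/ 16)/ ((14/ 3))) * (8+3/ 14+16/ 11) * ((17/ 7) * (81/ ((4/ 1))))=2050353 * sqrt(714)/ 241472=226.89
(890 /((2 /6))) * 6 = 16020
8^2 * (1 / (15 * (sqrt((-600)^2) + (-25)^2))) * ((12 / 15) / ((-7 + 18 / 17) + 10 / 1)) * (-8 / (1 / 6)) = -69632 / 2113125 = -0.03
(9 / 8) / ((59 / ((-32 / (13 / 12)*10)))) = -4320 / 767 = -5.63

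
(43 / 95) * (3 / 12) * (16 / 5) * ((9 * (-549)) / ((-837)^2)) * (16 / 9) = -167872 / 36974475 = -0.00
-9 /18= -1 /2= -0.50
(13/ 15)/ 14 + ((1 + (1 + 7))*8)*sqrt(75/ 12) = 37813/ 210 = 180.06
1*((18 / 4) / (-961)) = -9 / 1922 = -0.00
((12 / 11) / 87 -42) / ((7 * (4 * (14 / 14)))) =-6697 / 4466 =-1.50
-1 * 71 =-71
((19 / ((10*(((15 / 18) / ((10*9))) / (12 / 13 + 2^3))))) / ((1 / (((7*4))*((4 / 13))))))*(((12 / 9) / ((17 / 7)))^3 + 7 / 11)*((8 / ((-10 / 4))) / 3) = -9242218194944 / 684995025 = -13492.39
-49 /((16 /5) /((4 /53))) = -245 /212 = -1.16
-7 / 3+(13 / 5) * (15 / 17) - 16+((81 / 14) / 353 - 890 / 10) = -26470163 / 252042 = -105.02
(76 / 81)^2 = 5776 / 6561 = 0.88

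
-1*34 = -34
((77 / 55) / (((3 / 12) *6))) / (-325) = -0.00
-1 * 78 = -78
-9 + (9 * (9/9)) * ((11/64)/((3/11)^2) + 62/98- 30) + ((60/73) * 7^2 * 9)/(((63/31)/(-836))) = -34192288357/228928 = -149358.26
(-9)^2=81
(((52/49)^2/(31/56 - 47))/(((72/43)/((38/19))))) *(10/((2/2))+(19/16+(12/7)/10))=-92450774/281025045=-0.33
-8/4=-2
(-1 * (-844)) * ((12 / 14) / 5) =5064 / 35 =144.69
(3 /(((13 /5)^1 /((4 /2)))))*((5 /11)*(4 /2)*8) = 16.78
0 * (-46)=0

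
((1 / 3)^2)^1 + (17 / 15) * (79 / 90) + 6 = 7.11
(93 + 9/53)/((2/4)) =9876/53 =186.34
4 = 4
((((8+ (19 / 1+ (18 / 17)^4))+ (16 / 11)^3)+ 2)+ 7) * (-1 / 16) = -1120954327 / 444665804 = -2.52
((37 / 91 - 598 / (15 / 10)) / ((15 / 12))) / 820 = -4349 / 11193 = -0.39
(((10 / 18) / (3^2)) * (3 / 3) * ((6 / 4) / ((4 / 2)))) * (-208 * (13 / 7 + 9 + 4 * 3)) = -41600 / 189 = -220.11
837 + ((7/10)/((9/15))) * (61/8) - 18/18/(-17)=690299/816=845.95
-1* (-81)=81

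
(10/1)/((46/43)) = 215/23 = 9.35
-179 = -179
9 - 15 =-6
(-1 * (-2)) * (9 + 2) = 22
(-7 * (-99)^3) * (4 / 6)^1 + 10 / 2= 4528067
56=56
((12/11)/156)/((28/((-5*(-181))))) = 905/4004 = 0.23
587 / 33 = 17.79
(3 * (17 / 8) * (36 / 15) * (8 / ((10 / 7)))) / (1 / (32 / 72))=952 / 25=38.08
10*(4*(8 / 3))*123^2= 1613760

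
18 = 18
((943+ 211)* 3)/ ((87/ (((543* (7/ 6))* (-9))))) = -6579531/ 29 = -226880.38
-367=-367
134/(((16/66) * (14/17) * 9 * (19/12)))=12529/266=47.10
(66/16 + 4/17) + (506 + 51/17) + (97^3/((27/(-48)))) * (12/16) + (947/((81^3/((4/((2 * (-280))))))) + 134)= -3076697885180603/2529659160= -1216249.97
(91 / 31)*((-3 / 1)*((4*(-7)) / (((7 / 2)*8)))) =273 / 31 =8.81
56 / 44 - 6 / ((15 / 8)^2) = -358 / 825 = -0.43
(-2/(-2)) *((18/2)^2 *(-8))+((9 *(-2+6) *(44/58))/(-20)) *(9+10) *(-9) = -60102/145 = -414.50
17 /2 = 8.50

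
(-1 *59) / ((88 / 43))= -2537 / 88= -28.83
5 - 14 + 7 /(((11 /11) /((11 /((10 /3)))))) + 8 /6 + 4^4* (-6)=-45617 /30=-1520.57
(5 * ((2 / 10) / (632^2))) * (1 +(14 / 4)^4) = 2417 / 6390784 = 0.00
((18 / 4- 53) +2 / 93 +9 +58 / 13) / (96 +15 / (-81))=-762039 / 2085122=-0.37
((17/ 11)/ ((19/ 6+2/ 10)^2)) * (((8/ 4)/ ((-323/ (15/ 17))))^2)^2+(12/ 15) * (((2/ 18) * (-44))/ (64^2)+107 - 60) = 2599091572460600920300783/ 69126531348104605013760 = 37.60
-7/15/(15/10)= -14/45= -0.31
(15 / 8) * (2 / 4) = 15 / 16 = 0.94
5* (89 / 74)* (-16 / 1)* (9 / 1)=-32040 / 37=-865.95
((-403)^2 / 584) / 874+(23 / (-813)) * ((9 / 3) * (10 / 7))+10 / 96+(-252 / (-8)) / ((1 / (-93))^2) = 272443.80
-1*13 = -13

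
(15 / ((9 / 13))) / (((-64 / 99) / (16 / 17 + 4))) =-45045 / 272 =-165.61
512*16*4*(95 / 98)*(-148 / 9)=-230359040 / 441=-522356.10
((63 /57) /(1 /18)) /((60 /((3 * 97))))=18333 /190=96.49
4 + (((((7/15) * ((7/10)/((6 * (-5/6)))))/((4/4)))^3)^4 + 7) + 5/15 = 358998656272888375174981380566414401/31676352024078369140625000000000000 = 11.33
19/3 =6.33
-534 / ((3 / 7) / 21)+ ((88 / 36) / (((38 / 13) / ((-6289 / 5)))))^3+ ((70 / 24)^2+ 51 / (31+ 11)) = -11877358837785269 / 10206000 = -1163762378.78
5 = 5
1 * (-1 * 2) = -2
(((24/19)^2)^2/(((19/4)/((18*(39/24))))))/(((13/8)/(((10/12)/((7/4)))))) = 79626240/17332693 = 4.59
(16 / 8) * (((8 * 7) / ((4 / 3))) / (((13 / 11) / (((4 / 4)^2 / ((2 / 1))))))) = 462 / 13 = 35.54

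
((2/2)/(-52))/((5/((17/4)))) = -17/1040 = -0.02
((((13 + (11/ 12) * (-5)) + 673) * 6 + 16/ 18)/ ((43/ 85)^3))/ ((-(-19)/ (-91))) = -4113666568375/ 27191394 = -151285.61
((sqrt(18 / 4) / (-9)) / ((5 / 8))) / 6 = -2* sqrt(2) / 45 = -0.06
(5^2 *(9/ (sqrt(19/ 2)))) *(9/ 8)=82.12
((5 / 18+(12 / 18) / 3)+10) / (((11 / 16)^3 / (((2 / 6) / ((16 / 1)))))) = 896 / 1331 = 0.67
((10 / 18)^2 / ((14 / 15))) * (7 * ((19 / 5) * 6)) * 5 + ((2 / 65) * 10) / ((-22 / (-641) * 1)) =351163 / 1287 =272.85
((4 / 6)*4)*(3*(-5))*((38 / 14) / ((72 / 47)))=-4465 / 63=-70.87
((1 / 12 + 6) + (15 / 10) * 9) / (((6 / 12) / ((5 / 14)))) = 1175 / 84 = 13.99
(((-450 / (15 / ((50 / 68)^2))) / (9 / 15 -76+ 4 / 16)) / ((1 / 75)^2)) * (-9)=-527343750 / 48263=-10926.46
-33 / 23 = -1.43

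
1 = 1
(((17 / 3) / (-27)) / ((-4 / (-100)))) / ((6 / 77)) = -32725 / 486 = -67.34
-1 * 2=-2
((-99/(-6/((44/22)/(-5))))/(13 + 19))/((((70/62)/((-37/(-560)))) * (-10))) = 37851/31360000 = 0.00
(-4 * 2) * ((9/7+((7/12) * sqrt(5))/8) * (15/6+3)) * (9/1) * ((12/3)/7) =-14256/49-33 * sqrt(5)/2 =-327.83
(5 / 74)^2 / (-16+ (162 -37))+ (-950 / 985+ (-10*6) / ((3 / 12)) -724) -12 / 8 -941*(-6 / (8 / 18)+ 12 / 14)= 8996898223715 / 823103036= 10930.46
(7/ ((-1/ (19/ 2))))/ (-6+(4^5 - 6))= -133/ 2024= -0.07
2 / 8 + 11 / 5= 49 / 20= 2.45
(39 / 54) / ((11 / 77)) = 91 / 18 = 5.06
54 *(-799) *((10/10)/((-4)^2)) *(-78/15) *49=13742001/20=687100.05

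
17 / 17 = 1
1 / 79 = 0.01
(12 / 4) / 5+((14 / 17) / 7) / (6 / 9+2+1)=591 / 935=0.63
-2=-2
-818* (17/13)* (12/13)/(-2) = 83436/169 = 493.70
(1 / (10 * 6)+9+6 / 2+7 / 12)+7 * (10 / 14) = 88 / 5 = 17.60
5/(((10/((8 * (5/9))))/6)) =40/3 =13.33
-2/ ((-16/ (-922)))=-461/ 4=-115.25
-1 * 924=-924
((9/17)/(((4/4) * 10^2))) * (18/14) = 81/11900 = 0.01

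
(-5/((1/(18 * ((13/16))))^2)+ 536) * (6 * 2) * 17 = -1741191/16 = -108824.44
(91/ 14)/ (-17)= -13/ 34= -0.38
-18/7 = -2.57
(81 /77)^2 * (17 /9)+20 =130973 /5929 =22.09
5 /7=0.71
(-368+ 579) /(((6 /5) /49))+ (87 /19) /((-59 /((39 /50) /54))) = 965834791 /112100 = 8615.83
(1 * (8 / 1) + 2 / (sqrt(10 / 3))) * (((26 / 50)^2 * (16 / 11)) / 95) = 2704 * sqrt(30) / 3265625 + 21632 / 653125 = 0.04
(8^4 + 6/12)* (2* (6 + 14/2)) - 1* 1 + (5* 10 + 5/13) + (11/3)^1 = 4155920/39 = 106562.05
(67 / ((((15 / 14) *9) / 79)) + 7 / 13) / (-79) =-964271 / 138645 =-6.95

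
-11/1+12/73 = -791/73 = -10.84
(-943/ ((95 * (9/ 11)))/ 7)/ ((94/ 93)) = -321563/ 187530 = -1.71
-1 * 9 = -9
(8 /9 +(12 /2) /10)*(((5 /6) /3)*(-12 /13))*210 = -9380 /117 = -80.17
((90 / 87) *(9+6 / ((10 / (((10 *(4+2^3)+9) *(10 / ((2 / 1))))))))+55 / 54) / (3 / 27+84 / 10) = 48.25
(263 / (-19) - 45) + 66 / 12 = -53.34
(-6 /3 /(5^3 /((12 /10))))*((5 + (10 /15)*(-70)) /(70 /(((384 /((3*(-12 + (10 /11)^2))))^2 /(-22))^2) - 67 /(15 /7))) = -174151532544 /6378163768403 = -0.03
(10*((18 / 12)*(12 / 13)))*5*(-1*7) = -6300 / 13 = -484.62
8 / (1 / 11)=88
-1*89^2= -7921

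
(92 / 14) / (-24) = -23 / 84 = -0.27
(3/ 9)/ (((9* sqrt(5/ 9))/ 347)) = 347* sqrt(5)/ 45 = 17.24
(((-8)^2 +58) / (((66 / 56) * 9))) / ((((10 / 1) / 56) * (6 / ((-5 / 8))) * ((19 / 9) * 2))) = -2989 / 1881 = -1.59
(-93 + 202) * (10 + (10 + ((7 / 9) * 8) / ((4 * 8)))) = 79243 / 36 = 2201.19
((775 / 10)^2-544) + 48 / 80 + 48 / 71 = 7758207 / 1420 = 5463.53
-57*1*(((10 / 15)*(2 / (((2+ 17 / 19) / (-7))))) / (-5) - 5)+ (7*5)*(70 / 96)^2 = 169077793 / 633600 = 266.85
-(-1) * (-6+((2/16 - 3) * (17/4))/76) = -14983/2432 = -6.16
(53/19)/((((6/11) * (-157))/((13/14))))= -0.03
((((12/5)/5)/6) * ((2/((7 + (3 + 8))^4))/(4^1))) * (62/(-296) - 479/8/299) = -1343/8602588800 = -0.00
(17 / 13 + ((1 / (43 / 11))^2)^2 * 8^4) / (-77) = -837723585 / 3422219801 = -0.24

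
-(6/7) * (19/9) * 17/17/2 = -19/21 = -0.90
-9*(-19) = 171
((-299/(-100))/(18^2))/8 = 299/259200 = 0.00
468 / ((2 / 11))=2574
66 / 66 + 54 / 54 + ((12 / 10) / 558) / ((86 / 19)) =79999 / 39990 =2.00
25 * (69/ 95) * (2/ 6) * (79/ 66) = 9085/ 1254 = 7.24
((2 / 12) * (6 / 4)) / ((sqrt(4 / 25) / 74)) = 185 / 4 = 46.25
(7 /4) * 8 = 14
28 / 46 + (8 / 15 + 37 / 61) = 36799 / 21045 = 1.75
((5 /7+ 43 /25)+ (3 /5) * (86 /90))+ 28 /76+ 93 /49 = 5.27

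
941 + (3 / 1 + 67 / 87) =82195 / 87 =944.77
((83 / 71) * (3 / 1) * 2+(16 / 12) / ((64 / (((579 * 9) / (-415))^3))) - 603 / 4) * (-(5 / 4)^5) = 375483604371675 / 665139232768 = 564.52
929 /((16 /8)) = 929 /2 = 464.50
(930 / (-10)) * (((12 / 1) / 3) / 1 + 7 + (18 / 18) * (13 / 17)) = -18600 / 17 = -1094.12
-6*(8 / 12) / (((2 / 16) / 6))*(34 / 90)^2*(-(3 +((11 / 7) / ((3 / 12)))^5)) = 610244613184 / 2268945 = 268955.23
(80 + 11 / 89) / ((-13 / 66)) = -470646 / 1157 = -406.78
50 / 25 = 2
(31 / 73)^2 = 961 / 5329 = 0.18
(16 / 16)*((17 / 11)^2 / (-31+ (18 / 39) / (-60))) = -37570 / 487751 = -0.08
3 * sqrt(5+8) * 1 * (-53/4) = -159 * sqrt(13)/4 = -143.32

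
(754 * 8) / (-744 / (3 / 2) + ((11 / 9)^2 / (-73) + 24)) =-35667216 / 2791057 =-12.78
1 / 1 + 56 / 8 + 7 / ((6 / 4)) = 12.67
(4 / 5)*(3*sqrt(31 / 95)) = 12*sqrt(2945) / 475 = 1.37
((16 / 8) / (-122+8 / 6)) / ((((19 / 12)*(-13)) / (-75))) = -2700 / 44707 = -0.06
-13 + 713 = 700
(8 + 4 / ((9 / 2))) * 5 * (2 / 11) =800 / 99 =8.08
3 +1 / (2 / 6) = 6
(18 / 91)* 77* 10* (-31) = -4721.54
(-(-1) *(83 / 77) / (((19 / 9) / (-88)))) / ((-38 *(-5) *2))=-1494 / 12635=-0.12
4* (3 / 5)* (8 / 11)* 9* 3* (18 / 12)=3888 / 55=70.69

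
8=8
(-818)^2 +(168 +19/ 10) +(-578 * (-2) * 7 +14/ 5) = 6773887/ 10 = 677388.70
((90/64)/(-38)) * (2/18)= -5/1216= -0.00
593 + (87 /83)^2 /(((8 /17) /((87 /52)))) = 1710628183 /2865824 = 596.91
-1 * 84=-84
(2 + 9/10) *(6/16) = 87/80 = 1.09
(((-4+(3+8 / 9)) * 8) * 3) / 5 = -8 / 15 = -0.53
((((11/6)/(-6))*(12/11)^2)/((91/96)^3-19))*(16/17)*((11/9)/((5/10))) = 12582912/272959021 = 0.05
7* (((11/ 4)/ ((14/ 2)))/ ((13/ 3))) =33/ 52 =0.63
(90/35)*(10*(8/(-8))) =-180/7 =-25.71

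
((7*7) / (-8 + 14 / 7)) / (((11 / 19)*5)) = -2.82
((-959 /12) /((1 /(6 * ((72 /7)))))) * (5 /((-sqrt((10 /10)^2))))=24660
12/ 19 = 0.63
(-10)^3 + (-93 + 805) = -288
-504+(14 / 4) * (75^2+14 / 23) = 882539 / 46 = 19185.63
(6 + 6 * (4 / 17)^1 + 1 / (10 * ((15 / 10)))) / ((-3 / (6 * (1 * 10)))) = -7628 / 51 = -149.57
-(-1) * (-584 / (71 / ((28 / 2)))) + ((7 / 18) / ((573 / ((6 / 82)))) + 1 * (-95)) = -2103233821 / 10008018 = -210.15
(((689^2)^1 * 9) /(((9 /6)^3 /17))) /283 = 64562056 /849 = 76044.82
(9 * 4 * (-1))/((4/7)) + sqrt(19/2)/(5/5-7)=-63-sqrt(38)/12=-63.51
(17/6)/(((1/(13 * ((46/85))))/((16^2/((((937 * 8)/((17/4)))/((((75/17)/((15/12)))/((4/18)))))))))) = 43056/937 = 45.95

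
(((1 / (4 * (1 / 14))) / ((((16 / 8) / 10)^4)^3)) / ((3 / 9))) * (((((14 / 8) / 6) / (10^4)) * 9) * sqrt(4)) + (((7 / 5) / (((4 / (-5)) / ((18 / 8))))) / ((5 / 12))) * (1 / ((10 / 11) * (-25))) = 107666048889 / 80000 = 1345825.61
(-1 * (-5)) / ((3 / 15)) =25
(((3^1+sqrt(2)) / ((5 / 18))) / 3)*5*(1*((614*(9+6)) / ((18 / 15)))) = 203274.53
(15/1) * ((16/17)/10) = 24/17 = 1.41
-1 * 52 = -52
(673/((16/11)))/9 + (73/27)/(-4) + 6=24509/432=56.73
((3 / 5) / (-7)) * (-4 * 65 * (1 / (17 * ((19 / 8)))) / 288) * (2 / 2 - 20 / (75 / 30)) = -13 / 969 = -0.01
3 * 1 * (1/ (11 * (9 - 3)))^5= 1/ 417444192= 0.00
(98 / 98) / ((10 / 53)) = 53 / 10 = 5.30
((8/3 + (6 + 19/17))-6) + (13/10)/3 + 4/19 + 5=30453/3230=9.43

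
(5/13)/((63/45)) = 25/91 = 0.27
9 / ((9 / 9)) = 9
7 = 7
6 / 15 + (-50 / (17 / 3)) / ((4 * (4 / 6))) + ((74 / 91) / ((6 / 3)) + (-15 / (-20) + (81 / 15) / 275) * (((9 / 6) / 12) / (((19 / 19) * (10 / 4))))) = -419256049 / 170170000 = -2.46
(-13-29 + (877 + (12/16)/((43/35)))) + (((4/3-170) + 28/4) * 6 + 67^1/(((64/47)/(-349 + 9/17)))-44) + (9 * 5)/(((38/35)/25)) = -16288.05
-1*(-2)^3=8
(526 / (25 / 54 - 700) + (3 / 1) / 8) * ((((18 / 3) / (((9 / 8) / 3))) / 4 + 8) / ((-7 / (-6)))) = -1025163 / 264425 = -3.88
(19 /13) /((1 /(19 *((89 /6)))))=32129 /78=411.91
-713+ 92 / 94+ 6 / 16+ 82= -236747 / 376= -629.65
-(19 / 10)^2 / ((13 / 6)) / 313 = -1083 / 203450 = -0.01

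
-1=-1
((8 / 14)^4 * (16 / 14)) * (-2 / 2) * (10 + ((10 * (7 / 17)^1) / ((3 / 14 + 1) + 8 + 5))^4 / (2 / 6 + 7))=-29510212087765626880 / 24215357015267658317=-1.22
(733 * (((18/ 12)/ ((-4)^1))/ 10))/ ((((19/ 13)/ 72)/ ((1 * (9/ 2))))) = -2315547/ 380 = -6093.54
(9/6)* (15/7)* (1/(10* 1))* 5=45/28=1.61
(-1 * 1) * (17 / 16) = -1.06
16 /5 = 3.20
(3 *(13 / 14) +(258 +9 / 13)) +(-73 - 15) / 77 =47381 / 182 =260.34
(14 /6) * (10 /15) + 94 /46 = 745 /207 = 3.60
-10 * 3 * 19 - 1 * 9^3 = -1299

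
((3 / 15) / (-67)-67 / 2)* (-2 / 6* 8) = 89.34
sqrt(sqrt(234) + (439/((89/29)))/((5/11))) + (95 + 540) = sqrt(594075 * sqrt(26) + 62318245)/445 + 635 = 653.17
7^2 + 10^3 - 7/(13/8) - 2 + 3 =13594/13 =1045.69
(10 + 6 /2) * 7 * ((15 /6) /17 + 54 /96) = 17563 /272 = 64.57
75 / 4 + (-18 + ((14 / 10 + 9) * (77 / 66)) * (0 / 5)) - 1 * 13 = -49 / 4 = -12.25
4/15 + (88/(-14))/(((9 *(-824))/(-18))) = 0.25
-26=-26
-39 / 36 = -13 / 12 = -1.08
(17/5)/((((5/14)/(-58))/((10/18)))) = -13804/45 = -306.76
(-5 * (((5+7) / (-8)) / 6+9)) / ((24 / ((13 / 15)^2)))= -1183 / 864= -1.37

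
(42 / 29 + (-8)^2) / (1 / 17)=32266 / 29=1112.62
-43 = -43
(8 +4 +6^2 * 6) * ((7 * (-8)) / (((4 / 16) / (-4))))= 204288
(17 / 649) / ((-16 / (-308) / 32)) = 16.14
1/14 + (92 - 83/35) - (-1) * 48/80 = 90.30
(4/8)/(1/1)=0.50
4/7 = 0.57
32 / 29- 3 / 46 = 1385 / 1334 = 1.04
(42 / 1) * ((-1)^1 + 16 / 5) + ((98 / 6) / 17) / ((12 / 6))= 47369 / 510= 92.88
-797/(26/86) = -34271/13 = -2636.23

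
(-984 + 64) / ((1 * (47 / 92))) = -84640 / 47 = -1800.85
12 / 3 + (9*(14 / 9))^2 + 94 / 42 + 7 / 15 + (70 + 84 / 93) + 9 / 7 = 894779 / 3255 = 274.89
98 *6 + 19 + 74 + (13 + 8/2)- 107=591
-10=-10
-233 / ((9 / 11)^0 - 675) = 233 / 674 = 0.35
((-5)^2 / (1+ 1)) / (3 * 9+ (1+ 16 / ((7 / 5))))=175 / 552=0.32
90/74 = 45/37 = 1.22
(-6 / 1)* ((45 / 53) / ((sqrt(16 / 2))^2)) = -135 / 212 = -0.64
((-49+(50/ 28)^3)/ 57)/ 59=-118831/ 9228072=-0.01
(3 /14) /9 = 1 /42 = 0.02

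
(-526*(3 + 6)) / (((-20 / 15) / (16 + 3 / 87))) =3301965 / 58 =56930.43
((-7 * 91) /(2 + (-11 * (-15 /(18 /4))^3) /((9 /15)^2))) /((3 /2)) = -51597 /137743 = -0.37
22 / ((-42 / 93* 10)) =-4.87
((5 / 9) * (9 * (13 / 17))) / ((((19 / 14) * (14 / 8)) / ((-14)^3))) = -1426880 / 323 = -4417.59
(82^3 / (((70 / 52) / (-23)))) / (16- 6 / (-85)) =-2802603544 / 4781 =-586196.10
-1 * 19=-19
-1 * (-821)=821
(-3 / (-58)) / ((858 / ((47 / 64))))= 47 / 1061632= 0.00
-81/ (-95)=81/ 95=0.85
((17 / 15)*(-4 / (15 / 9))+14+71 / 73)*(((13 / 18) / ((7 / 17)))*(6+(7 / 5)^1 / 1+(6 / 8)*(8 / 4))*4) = 439818509 / 574875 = 765.07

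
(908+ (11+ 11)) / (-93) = -10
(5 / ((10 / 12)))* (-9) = -54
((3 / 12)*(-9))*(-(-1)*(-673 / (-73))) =-6057 / 292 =-20.74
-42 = -42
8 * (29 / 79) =232 / 79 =2.94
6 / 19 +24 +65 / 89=42353 / 1691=25.05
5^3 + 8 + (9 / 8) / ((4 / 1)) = 4265 / 32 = 133.28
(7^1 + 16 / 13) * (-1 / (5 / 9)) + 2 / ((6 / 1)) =-2824 / 195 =-14.48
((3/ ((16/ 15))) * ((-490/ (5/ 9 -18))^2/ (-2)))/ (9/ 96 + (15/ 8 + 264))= -4.17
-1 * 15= -15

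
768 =768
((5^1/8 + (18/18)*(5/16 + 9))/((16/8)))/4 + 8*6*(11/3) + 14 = 24479/128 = 191.24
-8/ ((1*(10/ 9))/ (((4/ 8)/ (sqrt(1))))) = -18/ 5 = -3.60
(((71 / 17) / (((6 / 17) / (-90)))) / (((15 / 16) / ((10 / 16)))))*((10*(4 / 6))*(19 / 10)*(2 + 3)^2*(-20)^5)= 2158400000000 / 3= 719466666666.67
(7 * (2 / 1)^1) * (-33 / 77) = -6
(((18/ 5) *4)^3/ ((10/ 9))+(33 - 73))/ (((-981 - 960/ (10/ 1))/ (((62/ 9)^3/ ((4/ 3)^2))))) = -24646332628/ 54523125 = -452.03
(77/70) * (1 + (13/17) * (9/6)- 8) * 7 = -45.07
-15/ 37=-0.41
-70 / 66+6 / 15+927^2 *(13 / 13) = 859328.34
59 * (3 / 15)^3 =59 / 125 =0.47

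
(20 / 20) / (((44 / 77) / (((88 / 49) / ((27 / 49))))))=154 / 27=5.70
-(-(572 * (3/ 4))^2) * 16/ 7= 2944656/ 7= 420665.14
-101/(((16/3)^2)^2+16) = -8181/66832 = -0.12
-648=-648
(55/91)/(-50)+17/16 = 7647/7280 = 1.05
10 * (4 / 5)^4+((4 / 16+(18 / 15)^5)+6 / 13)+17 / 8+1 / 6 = 9.59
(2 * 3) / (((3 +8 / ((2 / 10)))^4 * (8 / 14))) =21 / 6837602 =0.00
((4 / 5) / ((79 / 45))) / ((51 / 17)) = 12 / 79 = 0.15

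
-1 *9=-9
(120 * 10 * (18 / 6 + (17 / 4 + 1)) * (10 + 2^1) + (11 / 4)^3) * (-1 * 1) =-7604531 / 64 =-118820.80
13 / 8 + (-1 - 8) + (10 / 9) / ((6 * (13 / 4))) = -20549 / 2808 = -7.32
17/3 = 5.67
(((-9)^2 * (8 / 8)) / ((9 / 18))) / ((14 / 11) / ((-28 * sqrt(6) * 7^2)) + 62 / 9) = 4715172 * sqrt(6) / 8934101765 + 210095490528 / 8934101765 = 23.52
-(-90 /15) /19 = 6 /19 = 0.32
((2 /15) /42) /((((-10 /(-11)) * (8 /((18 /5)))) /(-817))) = -8987 /7000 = -1.28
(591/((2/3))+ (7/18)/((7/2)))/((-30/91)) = -1452269/540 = -2689.39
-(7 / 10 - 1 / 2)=-1 / 5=-0.20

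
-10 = -10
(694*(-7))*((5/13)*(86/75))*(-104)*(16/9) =53476864/135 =396124.92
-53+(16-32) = -69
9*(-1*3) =-27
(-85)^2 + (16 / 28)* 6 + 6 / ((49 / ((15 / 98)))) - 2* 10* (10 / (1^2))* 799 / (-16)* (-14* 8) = -2668403098 / 2401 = -1111371.55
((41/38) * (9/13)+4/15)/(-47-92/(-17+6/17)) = -2125613/86971170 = -0.02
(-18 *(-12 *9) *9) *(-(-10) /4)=43740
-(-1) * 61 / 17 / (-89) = -61 / 1513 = -0.04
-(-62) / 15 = 62 / 15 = 4.13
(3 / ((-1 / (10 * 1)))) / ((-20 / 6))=9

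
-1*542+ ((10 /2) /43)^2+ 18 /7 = -6981649 /12943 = -539.42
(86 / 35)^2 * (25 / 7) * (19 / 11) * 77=140524 / 49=2867.84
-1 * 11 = -11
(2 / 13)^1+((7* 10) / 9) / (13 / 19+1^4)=8933 / 1872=4.77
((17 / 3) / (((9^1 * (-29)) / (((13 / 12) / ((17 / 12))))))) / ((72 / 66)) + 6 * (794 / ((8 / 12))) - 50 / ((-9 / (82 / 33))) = 740007203 / 103356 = 7159.79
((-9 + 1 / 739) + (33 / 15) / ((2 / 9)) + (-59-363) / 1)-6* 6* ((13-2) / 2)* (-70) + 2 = 13440.90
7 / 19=0.37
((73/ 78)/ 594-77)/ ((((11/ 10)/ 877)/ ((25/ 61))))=-391086200875/ 15544386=-25159.32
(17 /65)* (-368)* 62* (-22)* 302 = 2577021568 /65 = 39646485.66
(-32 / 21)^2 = 1024 / 441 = 2.32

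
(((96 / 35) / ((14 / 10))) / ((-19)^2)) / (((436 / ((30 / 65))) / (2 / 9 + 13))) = 272 / 3580759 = 0.00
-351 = -351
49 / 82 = 0.60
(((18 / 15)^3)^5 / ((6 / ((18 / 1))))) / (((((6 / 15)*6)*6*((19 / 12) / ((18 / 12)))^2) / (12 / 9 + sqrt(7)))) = 11.46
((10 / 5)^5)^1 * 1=32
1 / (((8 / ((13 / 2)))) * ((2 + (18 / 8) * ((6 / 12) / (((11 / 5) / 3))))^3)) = 553696 / 30080231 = 0.02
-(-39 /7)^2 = -1521 /49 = -31.04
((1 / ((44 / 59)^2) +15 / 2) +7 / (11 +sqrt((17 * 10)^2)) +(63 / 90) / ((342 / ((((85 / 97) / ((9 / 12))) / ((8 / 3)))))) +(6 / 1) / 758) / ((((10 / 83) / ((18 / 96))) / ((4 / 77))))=1708727119779821 / 2261624208708480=0.76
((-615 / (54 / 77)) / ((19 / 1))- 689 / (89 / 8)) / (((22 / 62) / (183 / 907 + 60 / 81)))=-2354009009159 / 8199358002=-287.10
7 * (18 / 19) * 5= 630 / 19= 33.16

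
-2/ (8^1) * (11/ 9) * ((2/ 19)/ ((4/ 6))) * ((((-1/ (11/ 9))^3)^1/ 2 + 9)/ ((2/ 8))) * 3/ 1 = -23229/ 4598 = -5.05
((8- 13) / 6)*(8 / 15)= -4 / 9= -0.44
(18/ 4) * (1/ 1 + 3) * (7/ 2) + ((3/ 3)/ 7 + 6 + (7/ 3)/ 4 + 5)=6277/ 84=74.73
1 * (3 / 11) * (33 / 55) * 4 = 36 / 55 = 0.65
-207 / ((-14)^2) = -207 / 196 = -1.06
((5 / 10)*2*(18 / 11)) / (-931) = -18 / 10241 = -0.00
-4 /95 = -0.04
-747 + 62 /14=-5198 /7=-742.57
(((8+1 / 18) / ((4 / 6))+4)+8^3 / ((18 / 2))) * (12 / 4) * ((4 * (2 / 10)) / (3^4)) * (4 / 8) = 2627 / 2430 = 1.08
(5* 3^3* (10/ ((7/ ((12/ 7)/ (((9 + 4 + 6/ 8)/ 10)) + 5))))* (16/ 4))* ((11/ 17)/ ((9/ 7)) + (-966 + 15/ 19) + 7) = -803478273000/ 174097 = -4615118.43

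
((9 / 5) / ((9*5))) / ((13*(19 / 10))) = 2 / 1235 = 0.00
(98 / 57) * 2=196 / 57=3.44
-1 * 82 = -82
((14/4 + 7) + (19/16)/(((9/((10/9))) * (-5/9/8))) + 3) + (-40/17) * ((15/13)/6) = 43505/3978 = 10.94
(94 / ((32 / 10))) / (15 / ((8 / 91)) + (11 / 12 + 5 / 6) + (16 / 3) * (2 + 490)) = 235 / 22371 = 0.01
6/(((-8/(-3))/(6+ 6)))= 27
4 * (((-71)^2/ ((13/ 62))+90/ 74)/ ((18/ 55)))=1272110290/ 4329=293857.77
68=68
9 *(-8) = -72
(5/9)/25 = 1/45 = 0.02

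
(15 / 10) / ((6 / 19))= 19 / 4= 4.75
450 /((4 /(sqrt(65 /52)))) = 225 * sqrt(5) /4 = 125.78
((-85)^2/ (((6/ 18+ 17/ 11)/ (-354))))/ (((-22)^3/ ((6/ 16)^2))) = 34528275/ 1920512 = 17.98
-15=-15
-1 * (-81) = 81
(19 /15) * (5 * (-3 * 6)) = -114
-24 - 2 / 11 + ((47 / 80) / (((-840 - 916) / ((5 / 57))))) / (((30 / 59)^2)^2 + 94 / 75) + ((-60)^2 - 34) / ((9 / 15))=125104752635451471737 / 21135588907475328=5919.15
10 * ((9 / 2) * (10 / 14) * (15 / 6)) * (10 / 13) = 5625 / 91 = 61.81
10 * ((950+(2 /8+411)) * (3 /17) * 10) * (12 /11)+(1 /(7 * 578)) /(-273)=28945916999 /1104558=26205.88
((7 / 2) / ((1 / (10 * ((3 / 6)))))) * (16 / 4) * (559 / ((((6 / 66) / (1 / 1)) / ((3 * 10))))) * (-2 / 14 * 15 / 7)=-3952928.57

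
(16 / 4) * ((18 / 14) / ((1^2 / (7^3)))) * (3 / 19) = 5292 / 19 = 278.53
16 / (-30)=-0.53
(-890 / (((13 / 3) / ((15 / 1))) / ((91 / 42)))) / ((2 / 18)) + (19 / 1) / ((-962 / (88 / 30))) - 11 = -433520908 / 7215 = -60086.06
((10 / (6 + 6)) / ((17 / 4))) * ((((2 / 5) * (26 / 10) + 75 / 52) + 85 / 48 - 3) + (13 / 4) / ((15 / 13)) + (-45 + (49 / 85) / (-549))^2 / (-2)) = -456785242504397 / 2310021656280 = -197.74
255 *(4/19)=1020/19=53.68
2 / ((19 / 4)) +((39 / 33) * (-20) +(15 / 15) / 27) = -130795 / 5643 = -23.18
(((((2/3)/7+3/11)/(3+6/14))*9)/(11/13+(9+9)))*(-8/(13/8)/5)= -136/2695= -0.05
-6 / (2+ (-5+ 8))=-6 / 5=-1.20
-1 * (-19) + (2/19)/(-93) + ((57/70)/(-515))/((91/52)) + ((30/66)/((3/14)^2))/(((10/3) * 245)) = 15540513729/817487825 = 19.01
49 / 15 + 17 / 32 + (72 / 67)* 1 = 156701 / 32160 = 4.87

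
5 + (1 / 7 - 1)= 29 / 7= 4.14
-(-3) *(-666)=-1998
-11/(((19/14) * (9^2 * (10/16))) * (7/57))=-176/135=-1.30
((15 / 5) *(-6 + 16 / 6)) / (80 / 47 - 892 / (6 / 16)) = 705 / 167576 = 0.00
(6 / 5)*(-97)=-582 / 5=-116.40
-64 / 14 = -32 / 7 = -4.57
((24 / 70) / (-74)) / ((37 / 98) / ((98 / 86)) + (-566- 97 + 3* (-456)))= 4116 / 1803985135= 0.00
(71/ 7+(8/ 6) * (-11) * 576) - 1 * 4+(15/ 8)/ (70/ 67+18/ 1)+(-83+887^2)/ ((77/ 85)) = 61450577371/ 71456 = 859977.85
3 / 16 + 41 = 659 / 16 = 41.19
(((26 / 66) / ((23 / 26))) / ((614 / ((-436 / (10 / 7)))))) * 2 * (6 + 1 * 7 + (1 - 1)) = -6705244 / 1165065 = -5.76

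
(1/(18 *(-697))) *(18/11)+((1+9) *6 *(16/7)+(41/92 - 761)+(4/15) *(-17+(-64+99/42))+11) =-15636796051/24687740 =-633.38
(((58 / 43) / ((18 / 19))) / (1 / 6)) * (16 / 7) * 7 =17632 / 129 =136.68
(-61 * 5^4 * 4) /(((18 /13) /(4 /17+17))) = -290436250 /153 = -1898276.14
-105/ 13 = -8.08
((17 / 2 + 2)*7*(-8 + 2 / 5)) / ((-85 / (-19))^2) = -1008273 / 36125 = -27.91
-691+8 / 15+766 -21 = 818 / 15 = 54.53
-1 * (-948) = 948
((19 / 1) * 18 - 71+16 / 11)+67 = 3734 / 11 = 339.45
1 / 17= 0.06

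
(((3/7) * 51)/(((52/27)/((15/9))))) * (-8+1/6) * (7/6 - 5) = 826965/1456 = 567.97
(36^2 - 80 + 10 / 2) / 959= 1221 / 959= 1.27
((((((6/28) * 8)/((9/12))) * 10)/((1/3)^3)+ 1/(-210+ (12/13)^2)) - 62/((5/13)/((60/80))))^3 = 28920461434261284361753007/236665506709303875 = 122199731.75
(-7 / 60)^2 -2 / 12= -551 / 3600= -0.15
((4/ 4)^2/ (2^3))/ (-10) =-1/ 80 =-0.01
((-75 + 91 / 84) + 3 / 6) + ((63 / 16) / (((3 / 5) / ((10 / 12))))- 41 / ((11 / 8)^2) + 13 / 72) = -3117269 / 34848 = -89.45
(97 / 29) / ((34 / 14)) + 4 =2651 / 493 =5.38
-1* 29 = -29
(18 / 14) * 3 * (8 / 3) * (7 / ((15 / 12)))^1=288 / 5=57.60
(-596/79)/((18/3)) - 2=-772/237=-3.26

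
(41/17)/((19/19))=2.41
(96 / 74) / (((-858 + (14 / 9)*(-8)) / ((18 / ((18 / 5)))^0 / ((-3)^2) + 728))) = -157272 / 144929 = -1.09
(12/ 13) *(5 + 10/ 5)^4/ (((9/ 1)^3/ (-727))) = -6982108/ 3159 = -2210.23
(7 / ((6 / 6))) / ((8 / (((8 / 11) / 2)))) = 7 / 22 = 0.32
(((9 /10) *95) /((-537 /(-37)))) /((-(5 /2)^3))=-8436 /22375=-0.38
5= 5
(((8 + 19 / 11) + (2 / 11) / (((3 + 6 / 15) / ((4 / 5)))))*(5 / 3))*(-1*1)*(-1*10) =30450 / 187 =162.83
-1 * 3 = -3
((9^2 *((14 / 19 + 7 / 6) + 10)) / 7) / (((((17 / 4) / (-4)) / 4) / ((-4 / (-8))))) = -586224 / 2261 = -259.28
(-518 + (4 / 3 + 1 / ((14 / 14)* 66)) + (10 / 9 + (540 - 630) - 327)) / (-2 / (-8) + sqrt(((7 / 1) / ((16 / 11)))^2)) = -1477144 / 8019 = -184.21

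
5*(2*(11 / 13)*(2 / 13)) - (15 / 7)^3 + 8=-31179 / 57967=-0.54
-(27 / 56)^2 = -0.23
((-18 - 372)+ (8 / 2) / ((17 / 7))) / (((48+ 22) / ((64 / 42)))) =-105632 / 12495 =-8.45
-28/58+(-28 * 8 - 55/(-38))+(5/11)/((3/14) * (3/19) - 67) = -48161315915/215929186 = -223.04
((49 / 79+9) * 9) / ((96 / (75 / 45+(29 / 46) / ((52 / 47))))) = 1524655 / 755872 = 2.02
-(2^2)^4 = -256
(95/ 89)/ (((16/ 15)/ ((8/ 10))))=285/ 356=0.80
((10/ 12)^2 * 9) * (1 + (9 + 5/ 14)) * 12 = 10875/ 14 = 776.79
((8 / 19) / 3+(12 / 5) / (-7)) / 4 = -101 / 1995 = -0.05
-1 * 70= -70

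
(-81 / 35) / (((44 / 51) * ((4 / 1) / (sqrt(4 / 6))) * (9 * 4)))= -153 * sqrt(6) / 24640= -0.02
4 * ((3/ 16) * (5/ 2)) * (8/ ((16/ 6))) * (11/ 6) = 165/ 16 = 10.31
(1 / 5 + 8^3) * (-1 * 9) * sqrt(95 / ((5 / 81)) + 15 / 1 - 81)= -23049 * sqrt(1473) / 5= -176922.66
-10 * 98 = -980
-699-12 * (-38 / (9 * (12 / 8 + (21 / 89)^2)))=-49272581 / 73935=-666.43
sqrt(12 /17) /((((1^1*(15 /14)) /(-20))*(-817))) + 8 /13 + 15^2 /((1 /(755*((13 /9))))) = 112*sqrt(51) /41667 + 3189883 /13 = 245375.63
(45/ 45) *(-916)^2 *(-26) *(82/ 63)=-1788867392/ 63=-28394720.51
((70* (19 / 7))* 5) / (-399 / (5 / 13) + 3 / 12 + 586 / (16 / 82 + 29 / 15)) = -24871000 / 19944787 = -1.25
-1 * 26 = -26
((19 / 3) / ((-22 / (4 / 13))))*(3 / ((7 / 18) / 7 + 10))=-0.03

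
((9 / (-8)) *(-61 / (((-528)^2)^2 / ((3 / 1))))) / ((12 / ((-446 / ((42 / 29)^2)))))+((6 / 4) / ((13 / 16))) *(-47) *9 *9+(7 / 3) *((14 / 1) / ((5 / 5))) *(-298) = -53113653639170052031 / 3168510104567808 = -16762.97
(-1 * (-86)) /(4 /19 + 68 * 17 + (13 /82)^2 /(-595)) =6537274520 /87889131829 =0.07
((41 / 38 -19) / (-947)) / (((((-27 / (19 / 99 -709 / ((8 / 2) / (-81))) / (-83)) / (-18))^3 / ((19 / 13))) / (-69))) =548661810637059473405786050421 / 573376847472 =956895649093770832.07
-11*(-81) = 891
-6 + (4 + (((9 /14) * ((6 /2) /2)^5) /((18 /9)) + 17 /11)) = 1.99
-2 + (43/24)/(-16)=-811/384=-2.11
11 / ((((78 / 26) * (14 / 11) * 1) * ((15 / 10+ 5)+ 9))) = 121 / 651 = 0.19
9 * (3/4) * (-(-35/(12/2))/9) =35/8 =4.38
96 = 96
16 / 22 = 0.73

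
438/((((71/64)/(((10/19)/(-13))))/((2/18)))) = -93440/52611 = -1.78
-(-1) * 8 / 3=8 / 3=2.67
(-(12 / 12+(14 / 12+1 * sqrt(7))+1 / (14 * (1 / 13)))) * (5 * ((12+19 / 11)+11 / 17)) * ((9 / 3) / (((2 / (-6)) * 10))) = 12096 * sqrt(7) / 187+37440 / 187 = 371.35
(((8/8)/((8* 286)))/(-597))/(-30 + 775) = -1/1017622320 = -0.00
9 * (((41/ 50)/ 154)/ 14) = 369/ 107800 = 0.00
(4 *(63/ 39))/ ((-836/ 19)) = -21/ 143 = -0.15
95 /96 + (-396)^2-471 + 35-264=14987231 /96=156116.99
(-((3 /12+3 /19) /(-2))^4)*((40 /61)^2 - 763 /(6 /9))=7863013869049 /3972501020672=1.98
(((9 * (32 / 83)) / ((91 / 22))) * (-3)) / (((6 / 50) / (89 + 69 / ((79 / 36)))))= -1507176000 / 596687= -2525.91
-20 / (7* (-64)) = 5 / 112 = 0.04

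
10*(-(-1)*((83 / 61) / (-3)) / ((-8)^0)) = -830 / 183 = -4.54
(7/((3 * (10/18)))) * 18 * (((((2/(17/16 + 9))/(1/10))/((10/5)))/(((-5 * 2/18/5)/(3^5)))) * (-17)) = 64245312/23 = 2793274.43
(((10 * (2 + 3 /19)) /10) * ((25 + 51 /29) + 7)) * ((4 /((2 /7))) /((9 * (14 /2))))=80278 /4959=16.19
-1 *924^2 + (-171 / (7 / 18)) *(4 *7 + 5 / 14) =-42446007 / 49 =-866245.04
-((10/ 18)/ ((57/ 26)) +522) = -267916/ 513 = -522.25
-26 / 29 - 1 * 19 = -19.90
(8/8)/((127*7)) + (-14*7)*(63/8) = -2744339/3556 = -771.75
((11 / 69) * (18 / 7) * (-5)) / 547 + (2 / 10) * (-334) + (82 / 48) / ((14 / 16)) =-85668979 / 1321005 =-64.85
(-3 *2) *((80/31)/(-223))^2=-38400/47789569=-0.00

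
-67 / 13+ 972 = 966.85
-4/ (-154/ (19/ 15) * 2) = 0.02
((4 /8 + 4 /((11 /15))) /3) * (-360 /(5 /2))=-3144 /11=-285.82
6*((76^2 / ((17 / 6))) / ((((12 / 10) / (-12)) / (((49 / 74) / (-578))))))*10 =254721600 / 181781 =1401.26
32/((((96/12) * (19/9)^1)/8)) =288/19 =15.16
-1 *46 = -46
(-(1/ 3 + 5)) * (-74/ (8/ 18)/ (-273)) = -296/ 91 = -3.25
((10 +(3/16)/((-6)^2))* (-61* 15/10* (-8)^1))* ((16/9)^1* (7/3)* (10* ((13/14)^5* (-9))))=-217542425165/115248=-1887602.61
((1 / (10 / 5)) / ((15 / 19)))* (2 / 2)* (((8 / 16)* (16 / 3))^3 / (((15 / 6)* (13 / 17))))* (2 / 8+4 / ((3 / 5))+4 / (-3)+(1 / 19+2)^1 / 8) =2897344 / 78975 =36.69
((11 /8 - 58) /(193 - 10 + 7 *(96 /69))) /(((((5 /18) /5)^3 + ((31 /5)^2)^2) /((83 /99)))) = -43779335625 /262636303655011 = -0.00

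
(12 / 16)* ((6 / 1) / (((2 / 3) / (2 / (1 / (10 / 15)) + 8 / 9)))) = 15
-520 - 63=-583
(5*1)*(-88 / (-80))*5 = 55 / 2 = 27.50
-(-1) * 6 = 6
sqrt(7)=2.65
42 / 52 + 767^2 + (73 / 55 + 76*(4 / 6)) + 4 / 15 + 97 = 2524403603 / 4290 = 588439.07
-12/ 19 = -0.63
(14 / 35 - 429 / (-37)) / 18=2219 / 3330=0.67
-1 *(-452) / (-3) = -452 / 3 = -150.67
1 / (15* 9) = 1 / 135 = 0.01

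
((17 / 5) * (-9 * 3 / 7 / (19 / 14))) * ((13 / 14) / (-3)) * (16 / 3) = 15.95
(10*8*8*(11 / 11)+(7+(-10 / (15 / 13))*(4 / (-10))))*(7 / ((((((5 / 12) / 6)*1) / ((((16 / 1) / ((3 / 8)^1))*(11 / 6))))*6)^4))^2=1890486536454586999406883638345728 / 38443359375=49175893241109004912682.23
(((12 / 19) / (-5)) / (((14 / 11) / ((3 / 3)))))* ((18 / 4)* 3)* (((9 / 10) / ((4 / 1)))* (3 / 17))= -24057 / 452200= -0.05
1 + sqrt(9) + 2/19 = 78/19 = 4.11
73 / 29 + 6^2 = 1117 / 29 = 38.52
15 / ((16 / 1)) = 15 / 16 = 0.94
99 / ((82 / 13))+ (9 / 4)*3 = 3681 / 164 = 22.45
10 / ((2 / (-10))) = -50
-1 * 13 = -13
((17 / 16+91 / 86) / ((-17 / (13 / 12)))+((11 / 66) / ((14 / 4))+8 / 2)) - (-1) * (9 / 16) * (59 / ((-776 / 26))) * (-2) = 6.14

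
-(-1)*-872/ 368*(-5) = 11.85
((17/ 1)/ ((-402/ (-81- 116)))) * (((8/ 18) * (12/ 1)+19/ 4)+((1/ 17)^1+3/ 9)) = 420989/ 4824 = 87.27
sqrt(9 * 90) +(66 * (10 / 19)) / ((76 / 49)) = 50.86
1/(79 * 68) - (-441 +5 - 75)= 2745093/5372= 511.00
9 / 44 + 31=1373 / 44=31.20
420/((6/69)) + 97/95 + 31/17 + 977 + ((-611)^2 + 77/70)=1224596181/3230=379131.94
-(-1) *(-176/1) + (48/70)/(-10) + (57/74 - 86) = -3383813/12950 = -261.30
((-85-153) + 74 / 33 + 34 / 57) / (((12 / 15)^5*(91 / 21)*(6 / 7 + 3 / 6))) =-124053125 / 1016576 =-122.03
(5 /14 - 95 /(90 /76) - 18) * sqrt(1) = -12331 /126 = -97.87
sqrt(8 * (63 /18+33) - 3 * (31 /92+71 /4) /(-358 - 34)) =2 * sqrt(1893130) /161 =17.09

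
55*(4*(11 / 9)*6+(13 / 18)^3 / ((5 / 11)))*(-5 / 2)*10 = -41472.90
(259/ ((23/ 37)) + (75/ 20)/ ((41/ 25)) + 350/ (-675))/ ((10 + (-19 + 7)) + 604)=0.70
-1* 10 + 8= -2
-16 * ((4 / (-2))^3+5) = 48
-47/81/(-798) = 47/64638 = 0.00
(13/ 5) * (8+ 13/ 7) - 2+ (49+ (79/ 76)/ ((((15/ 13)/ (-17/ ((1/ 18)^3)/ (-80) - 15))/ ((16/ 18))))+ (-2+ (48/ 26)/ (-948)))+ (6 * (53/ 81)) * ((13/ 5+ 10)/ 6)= 32554385918/ 30732975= 1059.27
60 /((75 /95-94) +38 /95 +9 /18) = -11400 /17539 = -0.65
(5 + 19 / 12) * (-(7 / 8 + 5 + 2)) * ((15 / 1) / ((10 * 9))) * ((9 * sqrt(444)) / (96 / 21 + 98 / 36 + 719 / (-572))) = -44837793 * sqrt(111) / 1740296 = -271.45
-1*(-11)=11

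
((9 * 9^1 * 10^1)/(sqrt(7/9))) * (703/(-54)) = -31635 * sqrt(7)/7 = -11956.91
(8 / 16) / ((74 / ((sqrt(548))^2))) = 137 / 37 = 3.70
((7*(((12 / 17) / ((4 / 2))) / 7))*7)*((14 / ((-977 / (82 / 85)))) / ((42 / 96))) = -110208 / 1411765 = -0.08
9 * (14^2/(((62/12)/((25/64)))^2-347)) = -9922500/967811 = -10.25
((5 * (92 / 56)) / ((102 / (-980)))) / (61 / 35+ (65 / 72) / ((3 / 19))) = -10143000 / 958817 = -10.58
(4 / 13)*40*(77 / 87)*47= 579040 / 1131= 511.97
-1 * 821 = -821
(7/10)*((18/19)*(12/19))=756/1805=0.42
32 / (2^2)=8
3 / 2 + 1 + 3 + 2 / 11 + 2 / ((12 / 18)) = 191 / 22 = 8.68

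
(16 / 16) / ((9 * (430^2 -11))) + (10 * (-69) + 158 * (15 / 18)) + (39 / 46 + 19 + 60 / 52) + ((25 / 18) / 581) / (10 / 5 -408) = -126124474093494473 / 234723694851828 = -537.33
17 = 17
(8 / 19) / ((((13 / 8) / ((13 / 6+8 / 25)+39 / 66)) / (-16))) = -2599936 / 203775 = -12.76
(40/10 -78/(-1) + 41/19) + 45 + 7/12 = 29581/228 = 129.74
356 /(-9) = -356 /9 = -39.56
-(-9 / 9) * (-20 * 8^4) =-81920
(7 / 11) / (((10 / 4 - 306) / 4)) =-56 / 6677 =-0.01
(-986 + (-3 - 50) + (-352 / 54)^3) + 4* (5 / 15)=-25876169 / 19683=-1314.65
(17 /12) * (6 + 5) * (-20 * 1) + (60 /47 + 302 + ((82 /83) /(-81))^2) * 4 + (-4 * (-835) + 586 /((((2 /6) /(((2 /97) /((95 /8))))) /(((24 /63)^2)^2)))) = 199357015000283721439 /47001485052031545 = 4241.50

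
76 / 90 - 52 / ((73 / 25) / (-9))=529274 / 3285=161.12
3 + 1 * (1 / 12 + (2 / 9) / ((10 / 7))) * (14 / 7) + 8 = 1033 / 90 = 11.48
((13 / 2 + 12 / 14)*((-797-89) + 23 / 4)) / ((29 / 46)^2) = -27406961 / 1682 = -16294.27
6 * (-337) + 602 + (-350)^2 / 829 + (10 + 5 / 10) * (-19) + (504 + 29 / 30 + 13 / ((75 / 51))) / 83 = -7562961808 / 5160525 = -1465.54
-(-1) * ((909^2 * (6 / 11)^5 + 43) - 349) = 6375879450 / 161051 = 39589.20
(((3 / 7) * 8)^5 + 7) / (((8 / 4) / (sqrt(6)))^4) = 72722457 / 67228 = 1081.73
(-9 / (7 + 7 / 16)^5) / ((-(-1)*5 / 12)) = -0.00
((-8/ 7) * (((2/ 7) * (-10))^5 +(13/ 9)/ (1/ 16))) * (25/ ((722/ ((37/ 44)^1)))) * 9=50.10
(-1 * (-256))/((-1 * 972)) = -64/243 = -0.26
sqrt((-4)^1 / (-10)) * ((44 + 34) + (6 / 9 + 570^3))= 555579236 * sqrt(10) / 15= 117126387.10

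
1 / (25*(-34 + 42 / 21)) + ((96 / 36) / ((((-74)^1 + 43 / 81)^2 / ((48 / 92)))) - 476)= -476.00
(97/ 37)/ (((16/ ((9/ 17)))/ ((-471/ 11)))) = -411183/ 110704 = -3.71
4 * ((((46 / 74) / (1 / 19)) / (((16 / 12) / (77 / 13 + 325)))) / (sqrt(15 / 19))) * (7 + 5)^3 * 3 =9745785216 * sqrt(285) / 2405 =68410723.77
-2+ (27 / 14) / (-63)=-199 / 98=-2.03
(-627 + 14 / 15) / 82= -7.63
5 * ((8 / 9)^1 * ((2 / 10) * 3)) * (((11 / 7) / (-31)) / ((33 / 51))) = -136 / 651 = -0.21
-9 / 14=-0.64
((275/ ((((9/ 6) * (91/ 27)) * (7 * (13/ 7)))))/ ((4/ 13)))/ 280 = 495/ 10192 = 0.05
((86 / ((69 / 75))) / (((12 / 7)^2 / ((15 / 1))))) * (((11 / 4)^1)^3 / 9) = 350552125 / 317952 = 1102.53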